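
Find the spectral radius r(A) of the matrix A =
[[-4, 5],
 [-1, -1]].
r(A) = 3

The eigenvalues of A are the roots of its characteristic polynomial. With M = A (coefficients from the trace and determinant):
  p(λ) = det(λ I - M) = λ^2 + 5λ + 9.
For λ^2 + 5λ + 9 the discriminant is -11. It is negative, so the roots are the complex-conjugate pair λ = -5/2 ± (sqrt(11)/2) i ≈ -2.5 ± 1.6583i. For a conjugate pair the product of the roots equals the constant term, so |λ|^2 = 9 and |λ| = sqrt(9) = 3.
Thus the eigenvalues (to 4 decimals) are -2.5 ± 1.6583i (modulus 3). The spectral radius is the largest modulus: r(A) = 3. (Cross-check: r(A) ≤ ||A||_2 ≈ 6.4051; equality holds whenever A is normal, though it can also hold for some non-normal A.)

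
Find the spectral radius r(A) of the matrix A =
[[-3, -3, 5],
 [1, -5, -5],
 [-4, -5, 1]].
r(A) ≈ 7.8546

The eigenvalues of A are the roots of its characteristic polynomial. With M = A (coefficients from the trace, the sum of principal 2x2 minors, and det A):
  p(λ) = det(λ I - M) = λ^3 + 7λ^2 + 5λ + 92.
No integer candidate from the rational root theorem (±divisors of 92) is a root, so the roots are irrational. The cubic discriminant is Δ = -296067 < 0, so there is one real root and a complex-conjugate pair. p(-8) = -12 and p(-7) = 57 have opposite signs, so a root lies in (-8, -7); Newton's method refines it to λ ≈ -7.8546. Dividing out (λ - (-7.8546)) leaves approximately λ^2 - 0.8546λ + 11.7128. For λ^2 - 0.8546λ + 11.7128 the discriminant is -46.1209. It is negative, so the remaining roots are the complex-conjugate pair λ ≈ 0.4273 ± 3.3956i. Their product equals the constant term, so |λ|^2 ≈ 11.7128 and |λ| ≈ 3.4224.
Thus the eigenvalues (to 4 decimals) are -7.8546 (modulus 7.8546); 0.4273 ± 3.3956i (modulus 3.4224). The spectral radius is the largest modulus: r(A) ≈ 7.8546. (Cross-check: r(A) ≤ ||A||_2 ≈ 8.6445; equality holds whenever A is normal, though it can also hold for some non-normal A.)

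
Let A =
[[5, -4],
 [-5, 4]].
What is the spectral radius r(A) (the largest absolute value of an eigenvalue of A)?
r(A) = 9

The eigenvalues of A are the roots of its characteristic polynomial. With M = A (coefficients from the trace and determinant):
  p(λ) = det(λ I - M) = λ^2 - 9λ.
For λ^2 - 9λ the discriminant is 81. It is a perfect square (9^2), so the roots are rational: λ = (9 ± 9)/2 = 9, 0.
Thus the eigenvalues (to 4 decimals) are 9 (modulus 9); 0 (modulus 0). The spectral radius is the largest modulus: r(A) = 9. (Cross-check: r(A) ≤ ||A||_2 ≈ 9.0554; equality holds whenever A is normal, though it can also hold for some non-normal A.)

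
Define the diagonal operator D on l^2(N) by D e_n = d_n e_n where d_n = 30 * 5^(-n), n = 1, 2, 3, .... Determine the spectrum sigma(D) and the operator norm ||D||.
sigma(D) = {30 * 5^(-n) : n ≥ 1} ∪ {0}; ||D|| = 6

A bounded diagonal operator on l^2 with diagonal entries d_n has spectrum equal to the closure of {d_n : n ≥ 1}: every d_n is an eigenvalue (with eigenvector e_n), so {d_n} ⊂ sigma(D); the spectrum is closed, so its closure is too; and for lambda not in the closure, (D - lambda I) has bounded inverse (the diagonal entries 1/(d_n - lambda) are bounded). For our sequence d_n = 30 * 5^(-n), n = 1, 2, 3, ...:
  - {d_n} = {30 * 5^(-n) : n ≥ 1}; the only limit point is 0
  - closure = {30 * 5^(-n) : n ≥ 1} ∪ {0}
For the norm: a diagonal operator has ||D|| = sup_n |d_n|. Here d_n = 30 * 5^(-n) is positive and decreasing, so sup_n |d_n| = d_1 = 30/5 = 6. So ||D|| = 6.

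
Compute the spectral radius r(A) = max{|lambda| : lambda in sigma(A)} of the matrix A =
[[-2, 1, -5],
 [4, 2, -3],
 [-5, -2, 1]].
r(A) ≈ 6.8687

The eigenvalues of A are the roots of its characteristic polynomial. With M = A (coefficients from the trace, the sum of principal 2x2 minors, and det A):
  p(λ) = det(λ I - M) = λ^3 - λ^2 - 39λ - 9.
No integer candidate from the rational root theorem (±divisors of 9) is a root, so the roots are irrational. The cubic discriminant is Δ = 230256 > 0, so there are three distinct real roots. p(-6) = -27 and p(-5) = 36 have opposite signs, so a root lies in (-6, -5); Newton's method refines it to λ ≈ -5.6362. p(-1) = 28 and p(0) = -9 have opposite signs, so a root lies in (-1, 0); Newton's method refines it to λ ≈ -0.2325. p(6) = -63 and p(7) = 12 have opposite signs, so a root lies in (6, 7); Newton's method refines it to λ ≈ 6.8687. Check (Vieta): the three roots sum to 1, matching tr M = 1.
Thus the eigenvalues (to 4 decimals) are -5.6362 (modulus 5.6362); -0.2325 (modulus 0.2325); 6.8687 (modulus 6.8687). The spectral radius is the largest modulus: r(A) ≈ 6.8687. (Cross-check: r(A) ≤ ||A||_2 ≈ 7.5614; equality holds whenever A is normal, though it can also hold for some non-normal A.)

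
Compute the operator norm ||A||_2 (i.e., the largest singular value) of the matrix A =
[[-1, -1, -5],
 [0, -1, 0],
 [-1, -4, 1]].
||A||_2 ≈ 5.2001 (= sqrt(largest eigenvalue of A^T A))

||A||_2 = sigma_max(A) = sqrt(lambda_max(A^T A)). Form the symmetric matrix M = A^T A =
[[2, 5, 4],
 [5, 18, 1],
 [4, 1, 26]].
Its characteristic polynomial (trace, sum of principal 2x2 minors, determinant of M give the coefficients) is
  p(λ) = det(λ I - M) = λ^3 - 46λ^2 + 514λ - 36.
No integer candidate from the rational root theorem (±divisors of 36) is a root, so the roots are irrational. The cubic discriminant is Δ = 17121696 > 0, so there are three distinct real roots. p(0) = -36 and p(1) = 433 have opposite signs, so a root lies in (0, 1); Newton's method refines it to λ ≈ 0.0705. p(18) = 144 and p(19) = -17 have opposite signs, so a root lies in (18, 19); Newton's method refines it to λ ≈ 18.8883. p(27) = -9 and p(28) = 244 have opposite signs, so a root lies in (27, 28); Newton's method refines it to λ ≈ 27.0412. Check (Vieta): the three roots sum to 46, matching tr M = 46.
So the eigenvalues of A^T A are ≈ 0.0705, 18.8883, 27.0412 (all ≥ 0, as they must be for A^T A). The largest is λ_max ≈ 27.0412, hence ||A||_2 = sqrt(λ_max) ≈ 5.2001.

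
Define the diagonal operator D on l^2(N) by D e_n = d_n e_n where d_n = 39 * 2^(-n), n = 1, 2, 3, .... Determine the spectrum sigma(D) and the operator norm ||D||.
sigma(D) = {39 * 2^(-n) : n ≥ 1} ∪ {0}; ||D|| = 39/2

A bounded diagonal operator on l^2 with diagonal entries d_n has spectrum equal to the closure of {d_n : n ≥ 1}: every d_n is an eigenvalue (with eigenvector e_n), so {d_n} ⊂ sigma(D); the spectrum is closed, so its closure is too; and for lambda not in the closure, (D - lambda I) has bounded inverse (the diagonal entries 1/(d_n - lambda) are bounded). For our sequence d_n = 39 * 2^(-n), n = 1, 2, 3, ...:
  - {d_n} = {39 * 2^(-n) : n ≥ 1}; the only limit point is 0
  - closure = {39 * 2^(-n) : n ≥ 1} ∪ {0}
For the norm: a diagonal operator has ||D|| = sup_n |d_n|. Here d_n = 39 * 2^(-n) is positive and decreasing, so sup_n |d_n| = d_1 = 39/2. So ||D|| = 39/2.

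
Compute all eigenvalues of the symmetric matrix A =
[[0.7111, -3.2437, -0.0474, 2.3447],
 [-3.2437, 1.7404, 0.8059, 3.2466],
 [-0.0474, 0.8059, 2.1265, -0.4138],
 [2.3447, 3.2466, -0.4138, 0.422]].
sigma(A) ≈ {-5, 2, 3, 5}

A is real symmetric, so its spectrum consists of real eigenvalues. Expanding the characteristic polynomial of the displayed matrix gives
  det(λ I - A) = p(λ) = λ^4 + (-5)λ^3 + (-19)λ^2 + (124.9987)λ + (-149.9973).
Solving p(λ) = 0 yields eigenvalues ≈ -5, 2, 3, 5. (A is shown rounded to 4 decimals, so these recover the underlying integer eigenvalues to within that precision.)
Verification: the trace of A = 5 equals the sum of eigenvalues 5, and det(A) ≈ -149.9973 matches the eigenvalue product -150.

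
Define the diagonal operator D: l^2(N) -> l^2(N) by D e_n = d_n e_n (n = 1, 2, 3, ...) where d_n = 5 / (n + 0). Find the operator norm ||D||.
||D|| = 5 (attained at n = 1)

For D diagonal, ||D|| = sup_n |d_n| = sup_n 5/(n + 0). This is positive and strictly decreasing in n, so the supremum is attained at n = 1: d_1 = 5/(1 + 0) = 5. Hence ||D|| = 5.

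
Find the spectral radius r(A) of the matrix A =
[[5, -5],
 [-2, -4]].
r(A) = 6

The eigenvalues of A are the roots of its characteristic polynomial. With M = A (coefficients from the trace and determinant):
  p(λ) = det(λ I - M) = λ^2 - λ - 30.
For λ^2 - λ - 30 the discriminant is 121. It is a perfect square (11^2), so the roots are rational: λ = (1 ± 11)/2 = 6, -5.
Thus the eigenvalues (to 4 decimals) are 6 (modulus 6); -5 (modulus 5). The spectral radius is the largest modulus: r(A) = 6. (Cross-check: r(A) ≤ ||A||_2 ≈ 7.282; equality holds whenever A is normal, though it can also hold for some non-normal A.)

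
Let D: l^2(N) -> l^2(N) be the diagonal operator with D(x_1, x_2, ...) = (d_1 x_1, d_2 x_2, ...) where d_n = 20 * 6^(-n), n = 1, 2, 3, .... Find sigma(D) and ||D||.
sigma(D) = {20 * 6^(-n) : n ≥ 1} ∪ {0}; ||D|| = 10/3

A bounded diagonal operator on l^2 with diagonal entries d_n has spectrum equal to the closure of {d_n : n ≥ 1}: every d_n is an eigenvalue (with eigenvector e_n), so {d_n} ⊂ sigma(D); the spectrum is closed, so its closure is too; and for lambda not in the closure, (D - lambda I) has bounded inverse (the diagonal entries 1/(d_n - lambda) are bounded). For our sequence d_n = 20 * 6^(-n), n = 1, 2, 3, ...:
  - {d_n} = {20 * 6^(-n) : n ≥ 1}; the only limit point is 0
  - closure = {20 * 6^(-n) : n ≥ 1} ∪ {0}
For the norm: a diagonal operator has ||D|| = sup_n |d_n|. Here d_n = 20 * 6^(-n) is positive and decreasing, so sup_n |d_n| = d_1 = 20/6 = 10/3. So ||D|| = 10/3.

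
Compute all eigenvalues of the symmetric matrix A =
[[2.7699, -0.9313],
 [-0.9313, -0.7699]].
sigma(A) ≈ {-1, 3}

A is real symmetric, so its spectrum consists of real eigenvalues. Expanding the characteristic polynomial of the displayed matrix gives
  det(λ I - A) = p(λ) = λ^2 + (-2)λ + (-3).
Solving p(λ) = 0 yields eigenvalues ≈ -1, 3. (A is shown rounded to 4 decimals, so these recover the underlying integer eigenvalues to within that precision.)
Verification: the trace of A = 2 equals the sum of eigenvalues 2, and det(A) ≈ -2.9999 matches the eigenvalue product -3.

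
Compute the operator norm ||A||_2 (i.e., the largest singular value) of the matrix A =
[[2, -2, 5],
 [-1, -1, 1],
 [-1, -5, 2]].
||A||_2 ≈ 7.1611 (= sqrt(largest eigenvalue of A^T A))

||A||_2 = sigma_max(A) = sqrt(lambda_max(A^T A)). Form the symmetric matrix M = A^T A =
[[6, 2, 7],
 [2, 30, -21],
 [7, -21, 30]].
Its characteristic polynomial (trace, sum of principal 2x2 minors, determinant of M give the coefficients) is
  p(λ) = det(λ I - M) = λ^3 - 66λ^2 + 766λ - 576.
No integer candidate from the rational root theorem (±divisors of 576) is a root, so the roots are irrational. The cubic discriminant is Δ = 610904624 > 0, so there are three distinct real roots. p(0) = -576 and p(1) = 125 have opposite signs, so a root lies in (0, 1); Newton's method refines it to λ ≈ 0.8074. p(13) = 425 and p(14) = -44 have opposite signs, so a root lies in (13, 14); Newton's method refines it to λ ≈ 13.9105. p(51) = -525 and p(52) = 1400 have opposite signs, so a root lies in (51, 52); Newton's method refines it to λ ≈ 51.282. Check (Vieta): the three roots sum to 66, matching tr M = 66.
So the eigenvalues of A^T A are ≈ 0.8074, 13.9105, 51.282 (all ≥ 0, as they must be for A^T A). The largest is λ_max ≈ 51.282, hence ||A||_2 = sqrt(λ_max) ≈ 7.1611.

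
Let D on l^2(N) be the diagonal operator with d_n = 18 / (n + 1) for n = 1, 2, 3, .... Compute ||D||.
||D|| = 9 (attained at n = 1)

For D diagonal, ||D|| = sup_n |d_n| = sup_n 18/(n + 1). This is positive and strictly decreasing in n, so the supremum is attained at n = 1: d_1 = 18/(1 + 1) = 9. Hence ||D|| = 9.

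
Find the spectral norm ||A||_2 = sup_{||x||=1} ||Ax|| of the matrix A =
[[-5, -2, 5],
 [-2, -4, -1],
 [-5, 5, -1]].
||A||_2 ≈ 7.9451 (= sqrt(largest eigenvalue of A^T A))

||A||_2 = sigma_max(A) = sqrt(lambda_max(A^T A)). Form the symmetric matrix M = A^T A =
[[54, -7, -18],
 [-7, 45, -11],
 [-18, -11, 27]].
Its characteristic polynomial (trace, sum of principal 2x2 minors, determinant of M give the coefficients) is
  p(λ) = det(λ I - M) = λ^3 - 126λ^2 + 4609λ - 40401.
No integer candidate from the rational root theorem (±divisors of 40401) is a root, so the roots are irrational. The cubic discriminant is Δ = 599177921 > 0, so there are three distinct real roots. p(12) = -1509 and p(13) = 419 have opposite signs, so a root lies in (12, 13); Newton's method refines it to λ ≈ 12.7747. p(50) = 49 and p(51) = -417 have opposite signs, so a root lies in (50, 51); Newton's method refines it to λ ≈ 50.1003. p(63) = -81 and p(64) = 623 have opposite signs, so a root lies in (63, 64); Newton's method refines it to λ ≈ 63.125. Check (Vieta): the three roots sum to 126, matching tr M = 126.
So the eigenvalues of A^T A are ≈ 12.7747, 50.1003, 63.125 (all ≥ 0, as they must be for A^T A). The largest is λ_max ≈ 63.125, hence ||A||_2 = sqrt(λ_max) ≈ 7.9451.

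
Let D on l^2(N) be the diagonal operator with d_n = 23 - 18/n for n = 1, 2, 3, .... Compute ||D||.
||D|| = 23

For a diagonal operator on l^2 with entries d_n, ||D|| = sup_n |d_n|. Here d_1 = 5, d_2 = 14, ..., and d_n = 23 - 18/n increases monotonically toward 23. All terms lie in [5, 23), so |d_n| = d_n and the supremum is the limit 23, which is not attained by any individual d_n. Hence ||D|| = 23.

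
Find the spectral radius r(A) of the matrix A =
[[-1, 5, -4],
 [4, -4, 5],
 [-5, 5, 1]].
r(A) ≈ 10.976

The eigenvalues of A are the roots of its characteristic polynomial. With M = A (coefficients from the trace, the sum of principal 2x2 minors, and det A):
  p(λ) = det(λ I - M) = λ^3 + 4λ^2 - 66λ + 116.
No integer candidate from the rational root theorem (±divisors of 116) is a root, so the roots are irrational. The cubic discriminant is Δ = 275440 > 0, so there are three distinct real roots. p(-11) = -5 and p(-10) = 176 have opposite signs, so a root lies in (-11, -10); Newton's method refines it to λ ≈ -10.976. p(2) = 8 and p(3) = -19 have opposite signs, so a root lies in (2, 3); Newton's method refines it to λ ≈ 2.224. p(4) = -20 and p(5) = 11 have opposite signs, so a root lies in (4, 5); Newton's method refines it to λ ≈ 4.752. Check (Vieta): the three roots sum to -4, matching tr M = -4.
Thus the eigenvalues (to 4 decimals) are -10.976 (modulus 10.976); 2.224 (modulus 2.224); 4.752 (modulus 4.752). The spectral radius is the largest modulus: r(A) ≈ 10.976. (Cross-check: r(A) ≤ ||A||_2 ≈ 11.0069; equality holds whenever A is normal, though it can also hold for some non-normal A.)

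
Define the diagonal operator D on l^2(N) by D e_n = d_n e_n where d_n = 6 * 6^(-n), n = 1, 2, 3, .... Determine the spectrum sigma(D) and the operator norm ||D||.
sigma(D) = {6 * 6^(-n) : n ≥ 1} ∪ {0}; ||D|| = 1

A bounded diagonal operator on l^2 with diagonal entries d_n has spectrum equal to the closure of {d_n : n ≥ 1}: every d_n is an eigenvalue (with eigenvector e_n), so {d_n} ⊂ sigma(D); the spectrum is closed, so its closure is too; and for lambda not in the closure, (D - lambda I) has bounded inverse (the diagonal entries 1/(d_n - lambda) are bounded). For our sequence d_n = 6 * 6^(-n), n = 1, 2, 3, ...:
  - {d_n} = {6 * 6^(-n) : n ≥ 1}; the only limit point is 0
  - closure = {6 * 6^(-n) : n ≥ 1} ∪ {0}
For the norm: a diagonal operator has ||D|| = sup_n |d_n|. Here d_n = 6 * 6^(-n) is positive and decreasing, so sup_n |d_n| = d_1 = 6/6 = 1. So ||D|| = 1.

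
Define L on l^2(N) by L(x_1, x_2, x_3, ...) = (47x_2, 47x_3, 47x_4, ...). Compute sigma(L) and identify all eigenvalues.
sigma(L) = closed disk {z in C : |z| ≤ 47}; sigma_p(L) = open disk {z in C : |z| < 47}

Note L = 47·V where V is the unit left shift (V x)_k = x_{k+1}; so sigma(L) = 47·sigma(V) and ||L|| = 47||V||. ||L x||^2 = 2209sum_{k≥2} |x_k|^2 ≤ 2209||x||^2, with equality on {x : x_1 = 0}, so ||L|| = 47. For any lambda with |lambda| < 47, set r = lambda/47 (|r| < 1); the vector x = (1, r, r^2, ...) is in l^2 and satisfies L x = 47(r, r^2, ...) = lambda x, so lambda is an eigenvalue. On the boundary |lambda| = 47 the geometric series diverges, so no l^2 eigenvector exists, but these lambda lie in the approximate point spectrum. Hence sigma(L) is the closed disk of radius 47 and sigma_p(L) is the open disk.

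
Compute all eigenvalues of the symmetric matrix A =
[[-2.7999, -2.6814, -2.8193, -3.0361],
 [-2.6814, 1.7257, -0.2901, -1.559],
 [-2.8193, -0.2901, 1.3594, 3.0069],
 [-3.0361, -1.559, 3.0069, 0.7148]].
sigma(A) ≈ {-6, -2, 3, 6}

A is real symmetric, so its spectrum consists of real eigenvalues. Expanding the characteristic polynomial of the displayed matrix gives
  det(λ I - A) = p(λ) = λ^4 + (-1)λ^3 + (-42)λ^2 + (36)λ + (216.0082).
Solving p(λ) = 0 yields eigenvalues ≈ -6, -2, 3, 6. (A is shown rounded to 4 decimals, so these recover the underlying integer eigenvalues to within that precision.)
Verification: the trace of A = 1 equals the sum of eigenvalues 1, and det(A) ≈ 216.0082 matches the eigenvalue product 216.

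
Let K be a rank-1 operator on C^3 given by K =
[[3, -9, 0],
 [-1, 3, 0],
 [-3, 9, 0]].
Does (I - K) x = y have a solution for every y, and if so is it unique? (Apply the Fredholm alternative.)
(I - K) is invertible (det(I - K) = -5 ≠ 0), so for every y in C^3 the equation (I - K) x = y has a unique solution.

K has rank 1, so it is an outer product K = u v^T: every row of K is a multiple of one row vector. Reading off the entries, u = (3, -1, -3) and v = (1, -3, 0) (row i of K equals u_i·v^T). A rank-one matrix u v^T satisfies K u = u (v·u) and kills the (2)-dimensional subspace v^⊥, so its characteristic polynomial is lambda^2 (lambda - v·u) with v·u = tr K = 6. Hence the eigenvalues of I - K are 1 (multiplicity 2) and 1 - (6) = -5, so det(I - K) = -5. (Direct check: I - K =
[[-2, 9, 0],
 [1, -2, 0],
 [3, -9, 1]]
has determinant -5.) The finite-dimensional Fredholm alternative says: either (I - K) is invertible, or ker(I - K) ≠ {0} and then range(I - K) = ker((I - K)^*)^⊥, with dim ker(I - K) = dim ker((I - K)^*). Since det(I - K) ≠ 0, 1 is not an eigenvalue of K and ker(I - K) = {0}, so we are in the first case: for every y there is a unique x = (I - K)^(-1) y. Explicitly, by the Sherman–Morrison formula, (I - u v^T)^(-1) = I + u v^T/(1 - v·u), i.e. (I - K)^(-1) = I + K/(-5).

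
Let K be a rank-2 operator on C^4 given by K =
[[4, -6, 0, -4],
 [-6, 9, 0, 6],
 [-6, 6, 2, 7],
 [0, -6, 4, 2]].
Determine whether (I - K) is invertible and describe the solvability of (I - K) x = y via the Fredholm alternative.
(I - K) is invertible (det(I - K) = 48 ≠ 0), so for every y in C^4 the equation (I - K) x = y has a unique solution.

K has rank 2 and factors as K = U V^T = u1 v1^T + u2 v2^T with u1 = (-2, 3, 3, 0), v1 = (-2, 0, 2, 3), u2 = (-2, 3, 2, -2), v2 = (0, 3, -2, -1) (multiplying out reproduces the displayed K). The nonzero eigenvalues of U V^T coincide with those of the 2 x 2 matrix G = V^T U = [[v1·u1, v1·u2], [v2·u1, v2·u2]] = [[10, 2], [3, 7]], and by the Sylvester determinant identity det(I_4 - U V^T) = det(I_2 - V^T U) = det([[-9, -2], [-3, -6]]) = (-9)(-6) - (-2)(-3) = 48. (Direct check: I - K =
[[-3, 6, 0, 4],
 [6, -8, 0, -6],
 [6, -6, -1, -7],
 [0, 6, -4, -1]]
has determinant 48.) The finite-dimensional Fredholm alternative says: either (I - K) is invertible, or ker(I - K) ≠ {0} and then range(I - K) = ker((I - K)^*)^⊥, with dim ker(I - K) = dim ker((I - K)^*). Since det(I - K) ≠ 0, 1 is not an eigenvalue of K and ker(I - K) = {0}, so we are in the first case: for every y there is a unique x = (I - K)^(-1) y. (Explicitly, by the Woodbury identity, (I - U V^T)^(-1) = I + U (I_2 - G)^(-1) V^T.)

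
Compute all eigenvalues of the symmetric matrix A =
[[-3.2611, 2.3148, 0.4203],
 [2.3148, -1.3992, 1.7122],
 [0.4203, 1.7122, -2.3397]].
sigma(A) ≈ {-5, -3, 1}

A is real symmetric, so its spectrum consists of real eigenvalues. Expanding the characteristic polynomial of the displayed matrix gives
  det(λ I - A) = p(λ) = λ^3 + (7)λ^2 + (7)λ + (-15).
Solving p(λ) = 0 yields eigenvalues ≈ -5, -3, 1. (A is shown rounded to 4 decimals, so these recover the underlying integer eigenvalues to within that precision.)
Verification: the trace of A = -7 equals the sum of eigenvalues -7, and det(A) ≈ 15.0001 matches the eigenvalue product 15.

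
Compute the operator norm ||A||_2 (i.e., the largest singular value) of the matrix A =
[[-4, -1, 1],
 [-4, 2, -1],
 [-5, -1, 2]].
||A||_2 ≈ 7.6786 (= sqrt(largest eigenvalue of A^T A))

||A||_2 = sigma_max(A) = sqrt(lambda_max(A^T A)). Form the symmetric matrix M = A^T A =
[[57, 1, -10],
 [1, 6, -5],
 [-10, -5, 6]].
Its characteristic polynomial (trace, sum of principal 2x2 minors, determinant of M give the coefficients) is
  p(λ) = det(λ I - M) = λ^3 - 69λ^2 + 594λ - 121.
No integer candidate from the rational root theorem (±divisors of 121) is a root, so the roots are irrational. The cubic discriminant is Δ = 771387705 > 0, so there are three distinct real roots. p(0) = -121 and p(1) = 405 have opposite signs, so a root lies in (0, 1); Newton's method refines it to λ ≈ 0.2088. p(9) = 365 and p(10) = -81 have opposite signs, so a root lies in (9, 10); Newton's method refines it to λ ≈ 9.831. p(58) = -2673 and p(59) = 115 have opposite signs, so a root lies in (58, 59); Newton's method refines it to λ ≈ 58.9602. Check (Vieta): the three roots sum to 69, matching tr M = 69.
So the eigenvalues of A^T A are ≈ 0.2088, 9.831, 58.9602 (all ≥ 0, as they must be for A^T A). The largest is λ_max ≈ 58.9602, hence ||A||_2 = sqrt(λ_max) ≈ 7.6786.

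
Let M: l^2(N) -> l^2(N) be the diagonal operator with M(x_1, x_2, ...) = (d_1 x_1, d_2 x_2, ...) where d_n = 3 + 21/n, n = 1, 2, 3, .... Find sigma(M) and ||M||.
sigma(M) = {3 + 21/n : n ≥ 1} ∪ {3}; ||M|| = 24

A bounded diagonal operator on l^2 with diagonal entries d_n has spectrum equal to the closure of {d_n : n ≥ 1}: every d_n is an eigenvalue (with eigenvector e_n), so {d_n} ⊂ sigma(M); the spectrum is closed, so its closure is too; and for lambda not in the closure, (M - lambda I) has bounded inverse (the diagonal entries 1/(d_n - lambda) are bounded). For our sequence d_n = 3 + 21/n, n = 1, 2, 3, ...:
  - {d_n} = {3 + 21/n : n ≥ 1}; the only limit point is 3
  - closure = {3 + 21/n : n ≥ 1} ∪ {3}
For the norm: a diagonal operator has ||M|| = sup_n |d_n|. Here d_n = 3 + 21/n is positive and decreasing, so sup_n |d_n| = d_1 = 3 + 21 = 24. So ||M|| = 24.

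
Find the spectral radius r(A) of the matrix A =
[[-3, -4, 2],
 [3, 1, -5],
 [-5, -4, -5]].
r(A) ≈ 7.5459

The eigenvalues of A are the roots of its characteristic polynomial. With M = A (coefficients from the trace, the sum of principal 2x2 minors, and det A):
  p(λ) = det(λ I - M) = λ^3 + 7λ^2 + 9λ + 99.
No integer candidate from the rational root theorem (±divisors of 99) is a root, so the roots are irrational. The cubic discriminant is Δ = -287136 < 0, so there is one real root and a complex-conjugate pair. p(-8) = -37 and p(-7) = 36 have opposite signs, so a root lies in (-8, -7); Newton's method refines it to λ ≈ -7.5459. Dividing out (λ - (-7.5459)) leaves approximately λ^2 - 0.5459λ + 13.1196. For λ^2 - 0.5459λ + 13.1196 the discriminant is -52.1805. It is negative, so the remaining roots are the complex-conjugate pair λ ≈ 0.273 ± 3.6118i. Their product equals the constant term, so |λ|^2 ≈ 13.1196 and |λ| ≈ 3.6221.
Thus the eigenvalues (to 4 decimals) are -7.5459 (modulus 7.5459); 0.273 ± 3.6118i (modulus 3.6221). The spectral radius is the largest modulus: r(A) ≈ 7.5459. (Cross-check: r(A) ≤ ||A||_2 ≈ 8.7177; equality holds whenever A is normal, though it can also hold for some non-normal A.)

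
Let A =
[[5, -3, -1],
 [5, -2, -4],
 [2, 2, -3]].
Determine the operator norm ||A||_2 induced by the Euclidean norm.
||A||_2 ≈ 8.9778 (= sqrt(largest eigenvalue of A^T A))

||A||_2 = sigma_max(A) = sqrt(lambda_max(A^T A)). Form the symmetric matrix M = A^T A =
[[54, -21, -31],
 [-21, 17, 5],
 [-31, 5, 26]].
Its characteristic polynomial (trace, sum of principal 2x2 minors, determinant of M give the coefficients) is
  p(λ) = det(λ I - M) = λ^3 - 97λ^2 + 1337λ - 1225.
No integer candidate from the rational root theorem (±divisors of 1225) is a root, so the roots are irrational. The cubic discriminant is Δ = 5606345584 > 0, so there are three distinct real roots. p(0) = -1225 and p(1) = 16 have opposite signs, so a root lies in (0, 1); Newton's method refines it to λ ≈ 0.9861. p(15) = 380 and p(16) = -569 have opposite signs, so a root lies in (15, 16); Newton's method refines it to λ ≈ 15.4133. p(80) = -3065 and p(81) = 2096 have opposite signs, so a root lies in (80, 81); Newton's method refines it to λ ≈ 80.6006. Check (Vieta): the three roots sum to 97, matching tr M = 97.
So the eigenvalues of A^T A are ≈ 0.9861, 15.4133, 80.6006 (all ≥ 0, as they must be for A^T A). The largest is λ_max ≈ 80.6006, hence ||A||_2 = sqrt(λ_max) ≈ 8.9778.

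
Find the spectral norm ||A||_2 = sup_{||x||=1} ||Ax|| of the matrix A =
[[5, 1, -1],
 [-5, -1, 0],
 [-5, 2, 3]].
||A||_2 ≈ 8.9825 (= sqrt(largest eigenvalue of A^T A))

||A||_2 = sigma_max(A) = sqrt(lambda_max(A^T A)). Form the symmetric matrix M = A^T A =
[[75, 0, -20],
 [0, 6, 5],
 [-20, 5, 10]].
Its characteristic polynomial (trace, sum of principal 2x2 minors, determinant of M give the coefficients) is
  p(λ) = det(λ I - M) = λ^3 - 91λ^2 + 835λ - 225.
No integer candidate from the rational root theorem (±divisors of 225) is a root, so the roots are irrational. The cubic discriminant is Δ = 3073147200 > 0, so there are three distinct real roots. p(0) = -225 and p(1) = 520 have opposite signs, so a root lies in (0, 1); Newton's method refines it to λ ≈ 0.2778. p(10) = 25 and p(11) = -720 have opposite signs, so a root lies in (10, 11); Newton's method refines it to λ ≈ 10.0364. p(80) = -3825 and p(81) = 1800 have opposite signs, so a root lies in (80, 81); Newton's method refines it to λ ≈ 80.6858. Check (Vieta): the three roots sum to 91, matching tr M = 91.
So the eigenvalues of A^T A are ≈ 0.2778, 10.0364, 80.6858 (all ≥ 0, as they must be for A^T A). The largest is λ_max ≈ 80.6858, hence ||A||_2 = sqrt(λ_max) ≈ 8.9825.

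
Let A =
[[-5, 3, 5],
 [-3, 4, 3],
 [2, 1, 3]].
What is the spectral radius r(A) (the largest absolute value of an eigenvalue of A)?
r(A) ≈ 5.2095

The eigenvalues of A are the roots of its characteristic polynomial. With M = A (coefficients from the trace, the sum of principal 2x2 minors, and det A):
  p(λ) = det(λ I - M) = λ^3 - 2λ^2 - 27λ + 55.
No integer candidate from the rational root theorem (±divisors of 55) is a root, so the roots are irrational. The cubic discriminant is Δ = 55193 > 0, so there are three distinct real roots. p(-6) = -71 and p(-5) = 15 have opposite signs, so a root lies in (-6, -5); Newton's method refines it to λ ≈ -5.2095. p(2) = 1 and p(3) = -17 have opposite signs, so a root lies in (2, 3); Newton's method refines it to λ ≈ 2.0438. p(5) = -5 and p(6) = 37 have opposite signs, so a root lies in (5, 6); Newton's method refines it to λ ≈ 5.1657. Check (Vieta): the three roots sum to 2, matching tr M = 2.
Thus the eigenvalues (to 4 decimals) are -5.2095 (modulus 5.2095); 2.0438 (modulus 2.0438); 5.1657 (modulus 5.1657). The spectral radius is the largest modulus: r(A) ≈ 5.2095. (Cross-check: r(A) ≤ ||A||_2 ≈ 9.5794; equality holds whenever A is normal, though it can also hold for some non-normal A.)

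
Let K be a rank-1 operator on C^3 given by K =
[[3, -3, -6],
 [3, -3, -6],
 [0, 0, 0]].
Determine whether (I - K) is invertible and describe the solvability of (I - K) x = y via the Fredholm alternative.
(I - K) is invertible (det(I - K) = 1 ≠ 0), so for every y in C^3 the equation (I - K) x = y has a unique solution.

K has rank 1, so it is an outer product K = u v^T: every row of K is a multiple of one row vector. Reading off the entries, u = (3, 3, 0) and v = (1, -1, -2) (row i of K equals u_i·v^T). A rank-one matrix u v^T satisfies K u = u (v·u) and kills the (2)-dimensional subspace v^⊥, so its characteristic polynomial is lambda^2 (lambda - v·u) with v·u = tr K = 0. Hence the eigenvalues of I - K are 1 (multiplicity 2) and 1 - (0) = 1, so det(I - K) = 1. (Direct check: I - K =
[[-2, 3, 6],
 [-3, 4, 6],
 [0, 0, 1]]
has determinant 1.) The finite-dimensional Fredholm alternative says: either (I - K) is invertible, or ker(I - K) ≠ {0} and then range(I - K) = ker((I - K)^*)^⊥, with dim ker(I - K) = dim ker((I - K)^*). Since det(I - K) ≠ 0, 1 is not an eigenvalue of K and ker(I - K) = {0}, so we are in the first case: for every y there is a unique x = (I - K)^(-1) y. Explicitly, by the Sherman–Morrison formula, (I - u v^T)^(-1) = I + u v^T/(1 - v·u), i.e. (I - K)^(-1) = I + K.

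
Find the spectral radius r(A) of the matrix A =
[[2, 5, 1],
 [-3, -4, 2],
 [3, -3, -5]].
r(A) = sqrt(28) ≈ 5.2915

The eigenvalues of A are the roots of its characteristic polynomial. With M = A (coefficients from the trace, the sum of principal 2x2 minors, and det A):
  p(λ) = det(λ I - M) = λ^3 + 7λ^2 + 20λ - 28.
By the rational root theorem any rational root is an integer divisor of 28. Testing λ = 1: p(1) = 1 + 7 + 20 - 28 = 0, so λ = 1 is a root. Dividing out (λ - 1) leaves p(λ) = (λ - 1)(λ^2 + 8λ + 28). For λ^2 + 8λ + 28 the discriminant is -48. It is negative, so the roots are the complex-conjugate pair λ = -4 ± (sqrt(48)/2) i ≈ -4 ± 3.4641i. For a conjugate pair the product of the roots equals the constant term, so |λ|^2 = 28 and |λ| = sqrt(28) ≈ 5.2915.
Thus the eigenvalues (to 4 decimals) are -4 ± 3.4641i (modulus 5.2915); 1 (modulus 1). The spectral radius is the largest modulus: r(A) = sqrt(28) ≈ 5.2915. (Cross-check: r(A) ≤ ||A||_2 ≈ 7.5084; equality holds whenever A is normal, though it can also hold for some non-normal A.)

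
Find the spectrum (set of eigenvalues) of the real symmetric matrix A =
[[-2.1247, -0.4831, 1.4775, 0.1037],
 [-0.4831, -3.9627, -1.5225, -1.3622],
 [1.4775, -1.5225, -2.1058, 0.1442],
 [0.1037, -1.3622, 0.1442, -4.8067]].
sigma(A) ≈ {-6, -4, -3, 0}

A is real symmetric, so its spectrum consists of real eigenvalues. Expanding the characteristic polynomial of the displayed matrix gives
  det(λ I - A) = p(λ) = λ^4 + (13)λ^3 + (54)λ^2 + (71.9984)λ + (0).
Solving p(λ) = 0 yields eigenvalues ≈ -6, -4, -3, 0. (A is shown rounded to 4 decimals, so these recover the underlying integer eigenvalues to within that precision.)
Verification: the trace of A = -13 equals the sum of eigenvalues -13, and det(A) ≈ 0.0008 matches the eigenvalue product 0.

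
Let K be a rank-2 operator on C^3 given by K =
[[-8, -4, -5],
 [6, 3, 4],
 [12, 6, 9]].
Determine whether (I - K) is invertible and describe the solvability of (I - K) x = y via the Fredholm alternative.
(I - K) is invertible (det(I - K) = -12 ≠ 0), so for every y in C^3 the equation (I - K) x = y has a unique solution.

K has rank 2 and factors as K = U V^T = u1 v1^T + u2 v2^T with u1 = (-3, 2, 3), v1 = (2, 1, 1), u2 = (1, -1, -3), v2 = (-2, -1, -2) (multiplying out reproduces the displayed K). The nonzero eigenvalues of U V^T coincide with those of the 2 x 2 matrix G = V^T U = [[v1·u1, v1·u2], [v2·u1, v2·u2]] = [[-1, -2], [-2, 5]], and by the Sylvester determinant identity det(I_3 - U V^T) = det(I_2 - V^T U) = det([[2, 2], [2, -4]]) = (2)(-4) - (2)(2) = -12. (Direct check: I - K =
[[9, 4, 5],
 [-6, -2, -4],
 [-12, -6, -8]]
has determinant -12.) The finite-dimensional Fredholm alternative says: either (I - K) is invertible, or ker(I - K) ≠ {0} and then range(I - K) = ker((I - K)^*)^⊥, with dim ker(I - K) = dim ker((I - K)^*). Since det(I - K) ≠ 0, 1 is not an eigenvalue of K and ker(I - K) = {0}, so we are in the first case: for every y there is a unique x = (I - K)^(-1) y. (Explicitly, by the Woodbury identity, (I - U V^T)^(-1) = I + U (I_2 - G)^(-1) V^T.)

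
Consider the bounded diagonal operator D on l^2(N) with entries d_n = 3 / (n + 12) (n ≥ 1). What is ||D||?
||D|| = 3/13 (attained at n = 1)

For D diagonal, ||D|| = sup_n |d_n| = sup_n 3/(n + 12). This is positive and strictly decreasing in n, so the supremum is attained at n = 1: d_1 = 3/(1 + 12) = 3/13. Hence ||D|| = 3/13.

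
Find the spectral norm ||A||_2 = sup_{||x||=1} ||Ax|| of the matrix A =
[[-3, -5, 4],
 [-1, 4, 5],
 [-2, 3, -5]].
||A||_2 ≈ 8.7283 (= sqrt(largest eigenvalue of A^T A))

||A||_2 = sigma_max(A) = sqrt(lambda_max(A^T A)). Form the symmetric matrix M = A^T A =
[[14, 5, -7],
 [5, 50, -15],
 [-7, -15, 66]].
Its characteristic polynomial (trace, sum of principal 2x2 minors, determinant of M give the coefficients) is
  p(λ) = det(λ I - M) = λ^3 - 130λ^2 + 4625λ - 40000.
No integer candidate from the rational root theorem (±divisors of 40000) is a root, so the roots are irrational. The cubic discriminant is Δ = 3955000000 > 0, so there are three distinct real roots. p(12) = -1492 and p(13) = 352 have opposite signs, so a root lies in (12, 13); Newton's method refines it to λ ≈ 12.8011. p(41) = 16 and p(42) = -982 have opposite signs, so a root lies in (41, 42); Newton's method refines it to λ ≈ 41.0161. p(76) = -404 and p(77) = 1888 have opposite signs, so a root lies in (76, 77); Newton's method refines it to λ ≈ 76.1827. Check (Vieta): the three roots sum to 130, matching tr M = 130.
So the eigenvalues of A^T A are ≈ 12.8011, 41.0161, 76.1827 (all ≥ 0, as they must be for A^T A). The largest is λ_max ≈ 76.1827, hence ||A||_2 = sqrt(λ_max) ≈ 8.7283.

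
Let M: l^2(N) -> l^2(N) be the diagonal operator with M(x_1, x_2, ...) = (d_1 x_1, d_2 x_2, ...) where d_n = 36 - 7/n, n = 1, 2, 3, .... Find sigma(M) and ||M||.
sigma(M) = {36 - 7/n : n ≥ 1} ∪ {36}; ||M|| = 36

A bounded diagonal operator on l^2 with diagonal entries d_n has spectrum equal to the closure of {d_n : n ≥ 1}: every d_n is an eigenvalue (with eigenvector e_n), so {d_n} ⊂ sigma(M); the spectrum is closed, so its closure is too; and for lambda not in the closure, (M - lambda I) has bounded inverse (the diagonal entries 1/(d_n - lambda) are bounded). For our sequence d_n = 36 - 7/n, n = 1, 2, 3, ...:
  - {d_n} = {36 - 7/n : n ≥ 1}; the only limit point is 36
  - closure = {36 - 7/n : n ≥ 1} ∪ {36}
For the norm: a diagonal operator has ||M|| = sup_n |d_n|. Here d_n = 36 - 7/n increases monotonically from d_1 = 29 toward 36, with all terms in [29, 36); so sup_n |d_n| = 36 (the supremum is the limit, not attained). So ||M|| = 36.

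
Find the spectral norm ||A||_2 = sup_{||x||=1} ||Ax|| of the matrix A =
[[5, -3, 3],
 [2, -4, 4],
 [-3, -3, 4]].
||A||_2 ≈ 9.0406 (= sqrt(largest eigenvalue of A^T A))

||A||_2 = sigma_max(A) = sqrt(lambda_max(A^T A)). Form the symmetric matrix M = A^T A =
[[38, -14, 11],
 [-14, 34, -37],
 [11, -37, 41]].
Its characteristic polynomial (trace, sum of principal 2x2 minors, determinant of M give the coefficients) is
  p(λ) = det(λ I - M) = λ^3 - 113λ^2 + 2558λ - 196.
No integer candidate from the rational root theorem (±divisors of 196) is a root, so the roots are irrational. The cubic discriminant is Δ = 16488028500 > 0, so there are three distinct real roots. p(0) = -196 and p(1) = 2250 have opposite signs, so a root lies in (0, 1); Newton's method refines it to λ ≈ 0.0769. p(31) = 300 and p(32) = -1284 have opposite signs, so a root lies in (31, 32); Newton's method refines it to λ ≈ 31.1912. p(81) = -2950 and p(82) = 1116 have opposite signs, so a root lies in (81, 82); Newton's method refines it to λ ≈ 81.7319. Check (Vieta): the three roots sum to 113, matching tr M = 113.
So the eigenvalues of A^T A are ≈ 0.0769, 31.1912, 81.7319 (all ≥ 0, as they must be for A^T A). The largest is λ_max ≈ 81.7319, hence ||A||_2 = sqrt(λ_max) ≈ 9.0406.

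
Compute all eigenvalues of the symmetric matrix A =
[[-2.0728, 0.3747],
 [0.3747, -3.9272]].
sigma(A) ≈ {-4, -2}

A is real symmetric, so its spectrum consists of real eigenvalues. Expanding the characteristic polynomial of the displayed matrix gives
  det(λ I - A) = p(λ) = λ^2 + (6)λ + (8).
Solving p(λ) = 0 yields eigenvalues ≈ -4, -2. (A is shown rounded to 4 decimals, so these recover the underlying integer eigenvalues to within that precision.)
Verification: the trace of A = -6 equals the sum of eigenvalues -6, and det(A) ≈ 7.9999 matches the eigenvalue product 8.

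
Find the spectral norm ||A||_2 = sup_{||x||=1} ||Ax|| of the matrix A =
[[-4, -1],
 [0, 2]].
||A||_2 = sqrt((21 + sqrt(185))/2) ≈ 4.1594 (= sqrt(largest eigenvalue of A^T A))

||A||_2 = sigma_max(A) = sqrt(lambda_max(A^T A)). Form the symmetric matrix M = A^T A =
[[16, 4],
 [4, 5]].
Its characteristic polynomial (trace, determinant of M give the coefficients) is
  p(λ) = det(λ I - M) = λ^2 - 21λ + 64.
For λ^2 - 21λ + 64 the discriminant is 185. It is nonnegative but not a perfect square, so the roots are real and irrational: λ = (21 ± sqrt(185))/2 ≈ 17.3007, 3.6993.
So the eigenvalues of A^T A are ≈ 3.6993, 17.3007 (all ≥ 0, as they must be for A^T A). The largest is λ_max = (21 + sqrt(185))/2 ≈ 17.3007, hence ||A||_2 = sqrt(λ_max) = sqrt((21 + sqrt(185))/2) ≈ 4.1594.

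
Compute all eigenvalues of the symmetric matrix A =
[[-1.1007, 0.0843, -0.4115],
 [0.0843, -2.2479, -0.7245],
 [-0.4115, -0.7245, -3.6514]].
sigma(A) ≈ {-4, -2, -1}

A is real symmetric, so its spectrum consists of real eigenvalues. Expanding the characteristic polynomial of the displayed matrix gives
  det(λ I - A) = p(λ) = λ^3 + (7)λ^2 + (14)λ + (8).
Solving p(λ) = 0 yields eigenvalues ≈ -4, -2, -1. (A is shown rounded to 4 decimals, so these recover the underlying integer eigenvalues to within that precision.)
Verification: the trace of A = -7 equals the sum of eigenvalues -7, and det(A) ≈ -7.9999 matches the eigenvalue product -8.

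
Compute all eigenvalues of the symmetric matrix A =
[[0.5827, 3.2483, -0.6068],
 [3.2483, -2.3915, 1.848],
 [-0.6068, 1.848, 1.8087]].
sigma(A) ≈ {-5, 2, 3}

A is real symmetric, so its spectrum consists of real eigenvalues. Expanding the characteristic polynomial of the displayed matrix gives
  det(λ I - A) = p(λ) = λ^3 + (0)λ^2 + (-19)λ + (30).
Solving p(λ) = 0 yields eigenvalues ≈ -5, 2, 3. (A is shown rounded to 4 decimals, so these recover the underlying integer eigenvalues to within that precision.)
Verification: the trace of A = 0 equals the sum of eigenvalues 0, and det(A) ≈ -29.9994 matches the eigenvalue product -30.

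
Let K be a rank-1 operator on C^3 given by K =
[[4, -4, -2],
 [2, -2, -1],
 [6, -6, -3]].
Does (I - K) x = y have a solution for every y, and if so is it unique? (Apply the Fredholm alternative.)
(I - K) is invertible (det(I - K) = 2 ≠ 0), so for every y in C^3 the equation (I - K) x = y has a unique solution.

K has rank 1, so it is an outer product K = u v^T: every row of K is a multiple of one row vector. Reading off the entries, u = (-2, -1, -3) and v = (-2, 2, 1) (row i of K equals u_i·v^T). A rank-one matrix u v^T satisfies K u = u (v·u) and kills the (2)-dimensional subspace v^⊥, so its characteristic polynomial is lambda^2 (lambda - v·u) with v·u = tr K = -1. Hence the eigenvalues of I - K are 1 (multiplicity 2) and 1 - (-1) = 2, so det(I - K) = 2. (Direct check: I - K =
[[-3, 4, 2],
 [-2, 3, 1],
 [-6, 6, 4]]
has determinant 2.) The finite-dimensional Fredholm alternative says: either (I - K) is invertible, or ker(I - K) ≠ {0} and then range(I - K) = ker((I - K)^*)^⊥, with dim ker(I - K) = dim ker((I - K)^*). Since det(I - K) ≠ 0, 1 is not an eigenvalue of K and ker(I - K) = {0}, so we are in the first case: for every y there is a unique x = (I - K)^(-1) y. Explicitly, by the Sherman–Morrison formula, (I - u v^T)^(-1) = I + u v^T/(1 - v·u), i.e. (I - K)^(-1) = I + K/(2).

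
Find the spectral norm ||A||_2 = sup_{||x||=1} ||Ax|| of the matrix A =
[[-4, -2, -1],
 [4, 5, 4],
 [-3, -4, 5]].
||A||_2 ≈ 9.1448 (= sqrt(largest eigenvalue of A^T A))

||A||_2 = sigma_max(A) = sqrt(lambda_max(A^T A)). Form the symmetric matrix M = A^T A =
[[41, 40, 5],
 [40, 45, 2],
 [5, 2, 42]].
Its characteristic polynomial (trace, sum of principal 2x2 minors, determinant of M give the coefficients) is
  p(λ) = det(λ I - M) = λ^3 - 128λ^2 + 3828λ - 9801.
No integer candidate from the rational root theorem (±divisors of 9801) is a root, so the roots are irrational. The cubic discriminant is Δ = 17340283125 > 0, so there are three distinct real roots. p(2) = -2649 and p(3) = 558 have opposite signs, so a root lies in (2, 3); Newton's method refines it to λ ≈ 2.8205. p(41) = 900 and p(42) = -729 have opposite signs, so a root lies in (41, 42); Newton's method refines it to λ ≈ 41.553. p(83) = -2082 and p(84) = 1287 have opposite signs, so a root lies in (83, 84); Newton's method refines it to λ ≈ 83.6265. Check (Vieta): the three roots sum to 128, matching tr M = 128.
So the eigenvalues of A^T A are ≈ 2.8205, 41.553, 83.6265 (all ≥ 0, as they must be for A^T A). The largest is λ_max ≈ 83.6265, hence ||A||_2 = sqrt(λ_max) ≈ 9.1448.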